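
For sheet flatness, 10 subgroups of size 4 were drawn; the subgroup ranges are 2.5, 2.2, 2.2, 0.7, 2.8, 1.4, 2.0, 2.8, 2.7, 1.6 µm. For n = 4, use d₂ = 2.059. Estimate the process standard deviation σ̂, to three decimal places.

1.015

R̄ = (2.5 + 2.2 + 2.2 + 0.7 + 2.8 + 1.4 + 2.0 + 2.8 + 2.7 + 1.6) / 10 = 2.0900
σ̂ = R̄ / d₂ = 2.0900 / 2.059 = 1.0151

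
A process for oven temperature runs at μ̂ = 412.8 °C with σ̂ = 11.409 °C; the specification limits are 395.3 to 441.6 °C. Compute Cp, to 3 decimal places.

Cp = (USL − LSL) / (6σ̂) = (441.6 − 395.3) / (6 × 11.409) = 46.3000 / 68.4540 = 0.6764

0.676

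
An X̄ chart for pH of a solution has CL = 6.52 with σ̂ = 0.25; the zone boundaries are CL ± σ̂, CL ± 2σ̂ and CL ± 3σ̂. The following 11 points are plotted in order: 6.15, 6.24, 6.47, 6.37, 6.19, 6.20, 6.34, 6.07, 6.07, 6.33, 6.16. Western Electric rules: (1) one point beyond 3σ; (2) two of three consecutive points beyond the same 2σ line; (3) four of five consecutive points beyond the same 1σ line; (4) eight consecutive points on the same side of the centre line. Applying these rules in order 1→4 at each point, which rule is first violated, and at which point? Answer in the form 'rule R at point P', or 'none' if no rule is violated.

rule 4 at point 8

Zone of each point (C = within 1σ̂, B = 1σ̂–2σ̂, A = 2σ̂–3σ̂, * = beyond 3σ̂; sign = side of CL): 1:-B, 2:-B, 3:-C, 4:-C, 5:-B, 6:-B, 7:-C, 8:-B, 9:-B, 10:-C, 11:-B
Rule 4 (eight consecutive points on the same side of the centre line) is satisfied at point 8.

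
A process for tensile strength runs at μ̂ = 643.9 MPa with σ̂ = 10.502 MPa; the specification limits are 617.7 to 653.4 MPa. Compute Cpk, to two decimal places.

Cpu = (USL − μ̂) / (3σ̂) = (653.4 − 643.9) / (3 × 10.502) = 0.3015; Cpl = (μ̂ − LSL) / (3σ̂) = (643.9 − 617.7) / (3 × 10.502) = 0.8316; Cpk = min(Cpu, Cpl) = 0.3015

0.30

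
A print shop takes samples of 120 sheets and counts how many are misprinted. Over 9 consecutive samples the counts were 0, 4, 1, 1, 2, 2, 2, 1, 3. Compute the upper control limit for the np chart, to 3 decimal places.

5.748

p̄ = Σdᵢ / (k·n) = 16 / (9 × 120) = 0.01481
UCL = np̄ + 3·√(np̄(1−p̄)) = 1.7778 + 3 × √(1.7778×0.98519) = 1.7778 + 3 × 1.3234 = 5.7480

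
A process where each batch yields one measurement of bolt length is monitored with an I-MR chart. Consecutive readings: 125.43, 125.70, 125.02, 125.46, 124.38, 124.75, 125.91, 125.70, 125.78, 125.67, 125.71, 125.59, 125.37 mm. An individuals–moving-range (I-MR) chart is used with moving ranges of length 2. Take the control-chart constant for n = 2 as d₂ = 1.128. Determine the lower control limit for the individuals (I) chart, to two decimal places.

124.36

X̄ = (125.43 + 125.70 + 125.02 + 125.46 + 124.38 + 124.75 + 125.91 + 125.70 + 125.78 + 125.67 + 125.71 + 125.59 + 125.37) / 13 = 125.4208
Moving ranges: 0.27, 0.68, 0.44, 1.08, 0.37, 1.16, 0.21, 0.08, 0.11, 0.04, 0.12, 0.22; M̄R̄ = 4.7800 / 12 = 0.3983
LCL = X̄ − 3·M̄R̄/d₂ = 125.4208 − 3 × 0.3983 / 1.128 = 124.3614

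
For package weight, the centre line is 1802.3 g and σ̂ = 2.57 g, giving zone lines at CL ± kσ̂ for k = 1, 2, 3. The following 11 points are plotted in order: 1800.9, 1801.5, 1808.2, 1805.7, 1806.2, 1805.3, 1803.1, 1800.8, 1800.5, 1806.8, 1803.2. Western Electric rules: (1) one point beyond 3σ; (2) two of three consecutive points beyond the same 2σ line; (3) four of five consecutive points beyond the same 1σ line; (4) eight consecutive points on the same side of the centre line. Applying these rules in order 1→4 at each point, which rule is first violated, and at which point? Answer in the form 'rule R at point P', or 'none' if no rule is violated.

Zone of each point (C = within 1σ̂, B = 1σ̂–2σ̂, A = 2σ̂–3σ̂, * = beyond 3σ̂; sign = side of CL): 1:-C, 2:-C, 3:+A, 4:+B, 5:+B, 6:+B, 7:+C, 8:-C, 9:-C, 10:+B, 11:+C
Rule 3 (four of five consecutive points beyond the same 1σ limit) is satisfied at point 6.

rule 3 at point 6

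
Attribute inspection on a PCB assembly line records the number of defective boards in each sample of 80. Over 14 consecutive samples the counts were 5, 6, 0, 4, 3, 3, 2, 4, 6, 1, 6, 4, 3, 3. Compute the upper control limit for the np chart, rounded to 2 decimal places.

9.11

p̄ = Σdᵢ / (k·n) = 50 / (14 × 80) = 0.04464
UCL = np̄ + 3·√(np̄(1−p̄)) = 3.5714 + 3 × √(3.5714×0.95536) = 3.5714 + 3 × 1.8472 = 9.1129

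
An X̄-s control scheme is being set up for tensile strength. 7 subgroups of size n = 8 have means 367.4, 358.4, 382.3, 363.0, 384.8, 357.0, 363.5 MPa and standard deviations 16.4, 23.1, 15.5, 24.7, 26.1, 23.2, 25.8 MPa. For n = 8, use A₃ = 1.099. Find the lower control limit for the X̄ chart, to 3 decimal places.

343.754

X̄̄ = (367.4 + 358.4 + 382.3 + 363.0 + 384.8 + 357.0 + 363.5) / 7 = 368.0571
s̄ = (16.4 + 23.1 + 15.5 + 24.7 + 26.1 + 23.2 + 25.8) / 7 = 22.1143
LCL = X̄̄ − A₃·s̄ = 368.0571 − 1.099 × 22.1143 = 343.7535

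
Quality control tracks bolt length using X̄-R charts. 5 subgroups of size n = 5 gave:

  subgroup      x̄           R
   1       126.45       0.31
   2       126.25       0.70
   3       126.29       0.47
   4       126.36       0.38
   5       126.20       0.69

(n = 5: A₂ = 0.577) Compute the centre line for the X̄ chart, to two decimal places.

X̄̄ = (126.45 + 126.25 + 126.29 + 126.36 + 126.20) / 5 = 631.5500 / 5 = 126.3100
CL = X̄̄ = 126.3100

126.31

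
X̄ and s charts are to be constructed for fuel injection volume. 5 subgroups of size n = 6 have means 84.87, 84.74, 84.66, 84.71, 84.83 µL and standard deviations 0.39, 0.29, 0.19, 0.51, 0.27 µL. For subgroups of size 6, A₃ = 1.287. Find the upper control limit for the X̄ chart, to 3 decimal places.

85.187

X̄̄ = (84.87 + 84.74 + 84.66 + 84.71 + 84.83) / 5 = 84.7620
s̄ = (0.39 + 0.29 + 0.19 + 0.51 + 0.27) / 5 = 0.3300
UCL = X̄̄ + A₃·s̄ = 84.7620 + 1.287 × 0.3300 = 85.1867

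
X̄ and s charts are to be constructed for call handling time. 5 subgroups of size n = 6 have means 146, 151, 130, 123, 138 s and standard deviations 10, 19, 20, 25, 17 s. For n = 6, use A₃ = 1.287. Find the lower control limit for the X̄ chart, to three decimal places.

X̄̄ = (146 + 151 + 130 + 123 + 138) / 5 = 137.6000
s̄ = (10 + 19 + 20 + 25 + 17) / 5 = 18.2000
LCL = X̄̄ − A₃·s̄ = 137.6000 − 1.287 × 18.2000 = 114.1766

114.177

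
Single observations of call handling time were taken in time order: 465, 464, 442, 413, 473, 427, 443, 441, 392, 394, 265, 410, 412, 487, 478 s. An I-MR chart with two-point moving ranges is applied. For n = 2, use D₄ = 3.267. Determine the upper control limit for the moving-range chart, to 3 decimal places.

Moving ranges: 1, 22, 29, 60, 46, 16, 2, 49, 2, 129, 145, 2, 75, 9; M̄R̄ = 587.0000 / 14 = 41.9286
UCL_MR = D₄·M̄R̄ = 3.267 × 41.9286 = 136.9806

136.981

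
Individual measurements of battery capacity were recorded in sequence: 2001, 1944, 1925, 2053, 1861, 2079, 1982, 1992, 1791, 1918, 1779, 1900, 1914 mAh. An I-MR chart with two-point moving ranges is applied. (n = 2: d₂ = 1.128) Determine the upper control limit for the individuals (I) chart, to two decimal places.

X̄ = (2001 + 1944 + 1925 + 2053 + 1861 + 2079 + 1982 + 1992 + 1791 + 1918 + 1779 + 1900 + 1914) / 13 = 1933.7692
Moving ranges: 57, 19, 128, 192, 218, 97, 10, 201, 127, 139, 121, 14; M̄R̄ = 1323.0000 / 12 = 110.2500
UCL = X̄ + 3·M̄R̄/d₂ = 1933.7692 + 3 × 110.2500 / 1.128 = 2226.9873

2226.99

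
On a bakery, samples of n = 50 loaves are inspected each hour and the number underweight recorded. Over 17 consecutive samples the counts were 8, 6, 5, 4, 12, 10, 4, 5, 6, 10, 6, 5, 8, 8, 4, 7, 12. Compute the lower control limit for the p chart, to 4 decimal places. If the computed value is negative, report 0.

p̄ = Σdᵢ / (k·n) = 120 / (17 × 50) = 0.14118
LCL = p̄ − 3·√(p̄(1−p̄)/n) = 0.14118 − 3 × 0.04924 = -0.00655 → 0 (negative, so LCL = 0)

0.0000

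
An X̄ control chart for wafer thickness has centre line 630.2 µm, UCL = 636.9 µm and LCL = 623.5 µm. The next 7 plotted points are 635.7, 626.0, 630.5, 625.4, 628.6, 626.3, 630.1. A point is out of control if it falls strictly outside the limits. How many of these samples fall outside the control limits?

0

All 7 points lie within [623.5, 636.9].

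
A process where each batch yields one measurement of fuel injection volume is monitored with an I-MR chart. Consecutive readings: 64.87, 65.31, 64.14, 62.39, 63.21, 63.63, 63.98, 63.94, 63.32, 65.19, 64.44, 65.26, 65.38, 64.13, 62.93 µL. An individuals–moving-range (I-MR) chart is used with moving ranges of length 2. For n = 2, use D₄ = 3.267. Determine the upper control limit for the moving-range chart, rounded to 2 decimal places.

Moving ranges: 0.44, 1.17, 1.75, 0.82, 0.42, 0.35, 0.04, 0.62, 1.87, 0.75, 0.82, 0.12, 1.25, 1.20; M̄R̄ = 11.6200 / 14 = 0.8300
UCL_MR = D₄·M̄R̄ = 3.267 × 0.8300 = 2.7116

2.71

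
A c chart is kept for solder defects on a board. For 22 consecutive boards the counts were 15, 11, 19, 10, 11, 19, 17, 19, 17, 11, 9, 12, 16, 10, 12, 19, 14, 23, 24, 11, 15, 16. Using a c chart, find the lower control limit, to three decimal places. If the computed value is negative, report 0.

3.381

c̄ = (15 + 11 + 19 + 10 + 11 + 19 + 17 + 19 + 17 + 11 + 9 + 12 + 16 + 10 + 12 + 19 + 14 + 23 + 24 + 11 + 15 + 16) / 22 = 330 / 22 = 15.0000
LCL = c̄ − 3√c̄ = 15.0000 − 3 × 3.8730 = 3.3810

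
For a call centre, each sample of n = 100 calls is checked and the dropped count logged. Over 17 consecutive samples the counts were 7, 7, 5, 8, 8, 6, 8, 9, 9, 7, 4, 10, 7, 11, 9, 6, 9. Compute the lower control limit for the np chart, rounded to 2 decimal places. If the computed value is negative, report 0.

0.00

p̄ = Σdᵢ / (k·n) = 130 / (17 × 100) = 0.07647
LCL = np̄ − 3·√(np̄(1−p̄)) = 7.6471 − 3 × 2.6575 = -0.3254 → 0 (negative, so LCL = 0)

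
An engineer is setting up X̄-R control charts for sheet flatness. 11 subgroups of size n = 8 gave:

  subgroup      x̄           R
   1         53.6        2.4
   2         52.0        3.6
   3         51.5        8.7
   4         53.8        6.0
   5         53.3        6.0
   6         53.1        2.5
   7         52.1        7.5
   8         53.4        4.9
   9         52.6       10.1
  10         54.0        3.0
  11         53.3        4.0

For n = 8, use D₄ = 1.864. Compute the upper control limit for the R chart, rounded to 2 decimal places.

R̄ = (2.4 + 3.6 + 8.7 + 6.0 + 6.0 + 2.5 + 7.5 + 4.9 + 10.1 + 3.0 + 4.0) / 11 = 58.7000 / 11 = 5.3364
UCL_R = D₄·R̄ = 1.864 × 5.3364 = 9.9470

9.95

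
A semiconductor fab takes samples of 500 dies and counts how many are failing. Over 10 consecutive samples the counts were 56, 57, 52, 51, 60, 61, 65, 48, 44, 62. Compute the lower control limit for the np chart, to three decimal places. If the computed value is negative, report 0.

34.511

p̄ = Σdᵢ / (k·n) = 556 / (10 × 500) = 0.11120
LCL = np̄ − 3·√(np̄(1−p̄)) = 55.6000 − 3 × 7.0297 = 34.5108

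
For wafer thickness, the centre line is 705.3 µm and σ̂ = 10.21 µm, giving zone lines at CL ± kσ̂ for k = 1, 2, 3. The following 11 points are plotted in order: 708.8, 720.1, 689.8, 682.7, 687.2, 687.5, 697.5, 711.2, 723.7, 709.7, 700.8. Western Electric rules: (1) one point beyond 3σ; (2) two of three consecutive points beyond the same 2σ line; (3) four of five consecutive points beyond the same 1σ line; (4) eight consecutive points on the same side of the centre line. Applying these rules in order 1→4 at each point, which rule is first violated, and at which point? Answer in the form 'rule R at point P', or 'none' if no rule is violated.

Zone of each point (C = within 1σ̂, B = 1σ̂–2σ̂, A = 2σ̂–3σ̂, * = beyond 3σ̂; sign = side of CL): 1:+C, 2:+B, 3:-B, 4:-A, 5:-B, 6:-B, 7:-C, 8:+C, 9:+B, 10:+C, 11:-C
Rule 3 (four of five consecutive points beyond the same 1σ limit) is satisfied at point 6.

rule 3 at point 6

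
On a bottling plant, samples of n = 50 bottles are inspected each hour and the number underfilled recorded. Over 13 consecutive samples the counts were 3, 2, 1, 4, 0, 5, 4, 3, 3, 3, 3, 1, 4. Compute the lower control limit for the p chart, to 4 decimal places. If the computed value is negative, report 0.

0.0000

p̄ = Σdᵢ / (k·n) = 36 / (13 × 50) = 0.05538
LCL = p̄ − 3·√(p̄(1−p̄)/n) = 0.05538 − 3 × 0.03235 = -0.04166 → 0 (negative, so LCL = 0)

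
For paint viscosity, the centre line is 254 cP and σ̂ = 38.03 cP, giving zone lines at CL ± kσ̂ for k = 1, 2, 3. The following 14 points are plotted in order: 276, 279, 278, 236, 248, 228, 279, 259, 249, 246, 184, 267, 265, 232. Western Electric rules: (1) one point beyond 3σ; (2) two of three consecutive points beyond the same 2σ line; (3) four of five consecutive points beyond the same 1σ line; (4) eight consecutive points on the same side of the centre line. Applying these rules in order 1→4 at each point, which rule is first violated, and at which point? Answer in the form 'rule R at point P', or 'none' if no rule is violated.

Zone of each point (C = within 1σ̂, B = 1σ̂–2σ̂, A = 2σ̂–3σ̂, * = beyond 3σ̂; sign = side of CL): 1:+C, 2:+C, 3:+C, 4:-C, 5:-C, 6:-C, 7:+C, 8:+C, 9:-C, 10:-C, 11:-B, 12:+C, 13:+C, 14:-C
No rule fires across all 14 points.

none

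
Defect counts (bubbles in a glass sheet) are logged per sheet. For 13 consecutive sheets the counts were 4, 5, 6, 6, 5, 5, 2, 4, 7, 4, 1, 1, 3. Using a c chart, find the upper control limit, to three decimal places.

c̄ = (4 + 5 + 6 + 6 + 5 + 5 + 2 + 4 + 7 + 4 + 1 + 1 + 3) / 13 = 53 / 13 = 4.0769
UCL = c̄ + 3√c̄ = 4.0769 + 3 × √4.0769 = 4.0769 + 3 × 2.0191 = 10.1343

10.134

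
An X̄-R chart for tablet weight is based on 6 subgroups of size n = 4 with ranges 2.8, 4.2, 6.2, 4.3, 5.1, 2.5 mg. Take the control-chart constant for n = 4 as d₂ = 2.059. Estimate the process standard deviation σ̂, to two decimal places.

2.03

R̄ = (2.8 + 4.2 + 6.2 + 4.3 + 5.1 + 2.5) / 6 = 4.1833
σ̂ = R̄ / d₂ = 4.1833 / 2.059 = 2.0317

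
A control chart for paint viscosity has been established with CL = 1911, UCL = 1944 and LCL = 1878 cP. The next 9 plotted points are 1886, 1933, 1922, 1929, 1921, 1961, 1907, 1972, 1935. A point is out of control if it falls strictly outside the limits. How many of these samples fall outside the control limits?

2

Compare each point to [1878, 1944]: sample 6 = 1961 > UCL; sample 8 = 1972 > UCL.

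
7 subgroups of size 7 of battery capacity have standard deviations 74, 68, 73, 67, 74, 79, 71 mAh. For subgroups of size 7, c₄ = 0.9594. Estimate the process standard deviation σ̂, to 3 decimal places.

75.345

s̄ = (74 + 68 + 73 + 67 + 74 + 79 + 71) / 7 = 72.2857
σ̂ = s̄ / c₄ = 72.2857 / 0.9594 = 75.3447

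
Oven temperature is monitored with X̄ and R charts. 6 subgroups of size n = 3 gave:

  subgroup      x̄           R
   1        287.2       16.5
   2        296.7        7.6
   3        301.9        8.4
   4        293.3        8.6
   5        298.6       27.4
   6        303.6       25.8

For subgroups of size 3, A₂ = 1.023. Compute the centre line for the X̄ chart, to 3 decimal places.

X̄̄ = (287.2 + 296.7 + 301.9 + 293.3 + 298.6 + 303.6) / 6 = 1781.3000 / 6 = 296.8833
CL = X̄̄ = 296.8833

296.883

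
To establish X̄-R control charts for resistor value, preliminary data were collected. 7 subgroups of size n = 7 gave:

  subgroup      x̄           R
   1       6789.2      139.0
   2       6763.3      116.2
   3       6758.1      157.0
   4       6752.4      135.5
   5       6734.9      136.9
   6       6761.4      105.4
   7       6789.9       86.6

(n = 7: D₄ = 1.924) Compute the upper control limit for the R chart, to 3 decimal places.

240.940

R̄ = (139.0 + 116.2 + 157.0 + 135.5 + 136.9 + 105.4 + 86.6) / 7 = 876.6000 / 7 = 125.2286
UCL_R = D₄·R̄ = 1.924 × 125.2286 = 240.9398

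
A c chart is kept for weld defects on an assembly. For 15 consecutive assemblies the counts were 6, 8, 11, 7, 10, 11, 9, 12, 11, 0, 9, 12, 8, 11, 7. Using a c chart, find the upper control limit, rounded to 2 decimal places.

17.70

c̄ = (6 + 8 + 11 + 7 + 10 + 11 + 9 + 12 + 11 + 0 + 9 + 12 + 8 + 11 + 7) / 15 = 132 / 15 = 8.8000
UCL = c̄ + 3√c̄ = 8.8000 + 3 × √8.8000 = 8.8000 + 3 × 2.9665 = 17.6994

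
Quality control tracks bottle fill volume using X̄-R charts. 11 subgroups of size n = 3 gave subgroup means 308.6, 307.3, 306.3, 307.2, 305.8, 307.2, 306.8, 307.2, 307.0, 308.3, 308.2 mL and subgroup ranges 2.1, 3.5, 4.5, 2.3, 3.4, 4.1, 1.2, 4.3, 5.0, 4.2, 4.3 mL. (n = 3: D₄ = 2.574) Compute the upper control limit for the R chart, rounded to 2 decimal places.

R̄ = (2.1 + 3.5 + 4.5 + 2.3 + 3.4 + 4.1 + 1.2 + 4.3 + 5.0 + 4.2 + 4.3) / 11 = 38.9000 / 11 = 3.5364
UCL_R = D₄·R̄ = 2.574 × 3.5364 = 9.1026

9.10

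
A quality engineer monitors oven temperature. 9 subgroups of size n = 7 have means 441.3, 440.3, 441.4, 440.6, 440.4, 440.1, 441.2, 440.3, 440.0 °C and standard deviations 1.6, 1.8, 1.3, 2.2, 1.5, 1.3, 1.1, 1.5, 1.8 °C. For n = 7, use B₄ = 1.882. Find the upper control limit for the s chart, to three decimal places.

2.948

s̄ = (1.6 + 1.8 + 1.3 + 2.2 + 1.5 + 1.3 + 1.1 + 1.5 + 1.8) / 9 = 1.5667
UCL_s = B₄·s̄ = 1.882 × 1.5667 = 2.9485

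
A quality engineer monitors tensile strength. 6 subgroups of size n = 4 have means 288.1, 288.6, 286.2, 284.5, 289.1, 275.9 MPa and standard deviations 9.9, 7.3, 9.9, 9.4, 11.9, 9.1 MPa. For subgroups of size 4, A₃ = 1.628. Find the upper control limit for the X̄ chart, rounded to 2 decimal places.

X̄̄ = (288.1 + 288.6 + 286.2 + 284.5 + 289.1 + 275.9) / 6 = 285.4000
s̄ = (9.9 + 7.3 + 9.9 + 9.4 + 11.9 + 9.1) / 6 = 9.5833
UCL = X̄̄ + A₃·s̄ = 285.4000 + 1.628 × 9.5833 = 301.0017

301.00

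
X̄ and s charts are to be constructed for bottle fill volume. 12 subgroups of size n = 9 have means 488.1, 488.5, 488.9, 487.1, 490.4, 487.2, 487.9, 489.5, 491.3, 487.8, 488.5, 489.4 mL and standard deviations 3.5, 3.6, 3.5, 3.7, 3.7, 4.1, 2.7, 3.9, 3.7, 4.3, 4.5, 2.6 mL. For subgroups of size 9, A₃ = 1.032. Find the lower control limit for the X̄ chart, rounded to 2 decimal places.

484.95

X̄̄ = (488.1 + 488.5 + 488.9 + 487.1 + 490.4 + 487.2 + 487.9 + 489.5 + 491.3 + 487.8 + 488.5 + 489.4) / 12 = 488.7167
s̄ = (3.5 + 3.6 + 3.5 + 3.7 + 3.7 + 4.1 + 2.7 + 3.9 + 3.7 + 4.3 + 4.5 + 2.6) / 12 = 3.6500
LCL = X̄̄ − A₃·s̄ = 488.7167 − 1.032 × 3.6500 = 484.9499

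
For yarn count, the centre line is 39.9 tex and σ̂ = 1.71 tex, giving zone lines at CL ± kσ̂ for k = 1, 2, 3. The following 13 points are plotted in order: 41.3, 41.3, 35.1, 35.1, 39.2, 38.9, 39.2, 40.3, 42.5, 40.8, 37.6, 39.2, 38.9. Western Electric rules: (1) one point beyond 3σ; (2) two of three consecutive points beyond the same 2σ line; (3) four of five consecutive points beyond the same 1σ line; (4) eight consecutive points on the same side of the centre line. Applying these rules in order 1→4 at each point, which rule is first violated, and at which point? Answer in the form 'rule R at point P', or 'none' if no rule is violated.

rule 2 at point 4

Zone of each point (C = within 1σ̂, B = 1σ̂–2σ̂, A = 2σ̂–3σ̂, * = beyond 3σ̂; sign = side of CL): 1:+C, 2:+C, 3:-A, 4:-A, 5:-C, 6:-C, 7:-C, 8:+C, 9:+B, 10:+C, 11:-B, 12:-C, 13:-C
Rule 2 (two of three consecutive points beyond the same 2σ limit) is satisfied at point 4.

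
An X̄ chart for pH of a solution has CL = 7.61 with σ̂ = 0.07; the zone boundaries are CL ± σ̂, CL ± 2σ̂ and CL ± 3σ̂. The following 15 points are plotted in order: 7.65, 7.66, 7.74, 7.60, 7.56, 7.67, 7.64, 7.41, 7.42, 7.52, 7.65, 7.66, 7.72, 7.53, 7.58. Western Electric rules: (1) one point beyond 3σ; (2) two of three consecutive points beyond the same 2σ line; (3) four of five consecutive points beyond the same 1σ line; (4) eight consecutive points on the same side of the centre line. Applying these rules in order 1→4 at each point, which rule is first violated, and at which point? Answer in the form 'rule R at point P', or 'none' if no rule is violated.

rule 2 at point 9

Zone of each point (C = within 1σ̂, B = 1σ̂–2σ̂, A = 2σ̂–3σ̂, * = beyond 3σ̂; sign = side of CL): 1:+C, 2:+C, 3:+B, 4:-C, 5:-C, 6:+C, 7:+C, 8:-A, 9:-A, 10:-B, 11:+C, 12:+C, 13:+B, 14:-B, 15:-C
Rule 2 (two of three consecutive points beyond the same 2σ limit) is satisfied at point 9.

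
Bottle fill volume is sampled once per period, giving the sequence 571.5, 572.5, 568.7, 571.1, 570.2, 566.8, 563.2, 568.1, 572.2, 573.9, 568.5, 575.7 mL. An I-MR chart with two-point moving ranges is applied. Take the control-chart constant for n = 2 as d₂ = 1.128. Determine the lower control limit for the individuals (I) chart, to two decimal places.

560.92

X̄ = (571.5 + 572.5 + 568.7 + 571.1 + 570.2 + 566.8 + 563.2 + 568.1 + 572.2 + 573.9 + 568.5 + 575.7) / 12 = 570.2000
Moving ranges: 1.0, 3.8, 2.4, 0.9, 3.4, 3.6, 4.9, 4.1, 1.7, 5.4, 7.2; M̄R̄ = 38.4000 / 11 = 3.4909
LCL = X̄ − 3·M̄R̄/d₂ = 570.2000 − 3 × 3.4909 / 1.128 = 560.9157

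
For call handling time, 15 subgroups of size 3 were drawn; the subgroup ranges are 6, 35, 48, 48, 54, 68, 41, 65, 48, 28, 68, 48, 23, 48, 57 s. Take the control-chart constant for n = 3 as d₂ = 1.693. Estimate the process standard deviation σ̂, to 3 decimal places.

R̄ = (6 + 35 + 48 + 48 + 54 + 68 + 41 + 65 + 48 + 28 + 68 + 48 + 23 + 48 + 57) / 15 = 45.6667
σ̂ = R̄ / d₂ = 45.6667 / 1.693 = 26.9738

26.974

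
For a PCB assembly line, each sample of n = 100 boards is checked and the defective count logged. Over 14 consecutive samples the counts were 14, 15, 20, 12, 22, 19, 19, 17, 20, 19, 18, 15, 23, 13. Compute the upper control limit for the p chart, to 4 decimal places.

0.2899

p̄ = Σdᵢ / (k·n) = 246 / (14 × 100) = 0.17571
UCL = p̄ + 3·√(p̄(1−p̄)/n) = 0.17571 + 3 × √(0.17571×0.82429/100) = 0.17571 + 3 × 0.03806 = 0.28989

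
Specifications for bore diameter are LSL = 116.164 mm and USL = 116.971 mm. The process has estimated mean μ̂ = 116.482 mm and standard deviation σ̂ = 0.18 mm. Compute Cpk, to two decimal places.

Cpu = (USL − μ̂) / (3σ̂) = (116.971 − 116.482) / (3 × 0.18) = 0.9056; Cpl = (μ̂ − LSL) / (3σ̂) = (116.482 − 116.164) / (3 × 0.18) = 0.5889; Cpk = min(Cpu, Cpl) = 0.5889

0.59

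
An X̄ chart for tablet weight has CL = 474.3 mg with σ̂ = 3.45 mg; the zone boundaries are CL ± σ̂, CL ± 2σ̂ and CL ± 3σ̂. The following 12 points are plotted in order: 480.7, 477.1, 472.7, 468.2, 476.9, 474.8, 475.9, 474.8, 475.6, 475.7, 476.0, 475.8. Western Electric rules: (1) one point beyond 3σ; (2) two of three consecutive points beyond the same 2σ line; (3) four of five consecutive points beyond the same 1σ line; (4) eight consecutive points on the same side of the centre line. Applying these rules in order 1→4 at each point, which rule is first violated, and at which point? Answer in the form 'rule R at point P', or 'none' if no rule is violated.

Zone of each point (C = within 1σ̂, B = 1σ̂–2σ̂, A = 2σ̂–3σ̂, * = beyond 3σ̂; sign = side of CL): 1:+B, 2:+C, 3:-C, 4:-B, 5:+C, 6:+C, 7:+C, 8:+C, 9:+C, 10:+C, 11:+C, 12:+C
Rule 4 (eight consecutive points on the same side of the centre line) is satisfied at point 12.

rule 4 at point 12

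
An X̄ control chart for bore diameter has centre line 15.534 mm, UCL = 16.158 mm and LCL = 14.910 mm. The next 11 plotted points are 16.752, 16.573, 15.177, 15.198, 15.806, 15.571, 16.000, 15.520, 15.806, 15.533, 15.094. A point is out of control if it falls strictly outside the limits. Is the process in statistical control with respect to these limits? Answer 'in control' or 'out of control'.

Compare each point to [14.910, 16.158]: sample 1 = 16.752 > UCL; sample 2 = 16.573 > UCL.

out of control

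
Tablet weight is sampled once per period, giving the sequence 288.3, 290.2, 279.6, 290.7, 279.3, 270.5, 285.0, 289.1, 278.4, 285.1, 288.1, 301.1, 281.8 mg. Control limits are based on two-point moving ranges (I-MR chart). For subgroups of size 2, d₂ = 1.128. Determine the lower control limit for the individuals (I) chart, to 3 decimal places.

X̄ = (288.3 + 290.2 + 279.6 + 290.7 + 279.3 + 270.5 + 285.0 + 289.1 + 278.4 + 285.1 + 288.1 + 301.1 + 281.8) / 13 = 285.1692
Moving ranges: 1.9, 10.6, 11.1, 11.4, 8.8, 14.5, 4.1, 10.7, 6.7, 3.0, 13.0, 19.3; M̄R̄ = 115.1000 / 12 = 9.5917
LCL = X̄ − 3·M̄R̄/d₂ = 285.1692 − 3 × 9.5917 / 1.128 = 259.6595

259.659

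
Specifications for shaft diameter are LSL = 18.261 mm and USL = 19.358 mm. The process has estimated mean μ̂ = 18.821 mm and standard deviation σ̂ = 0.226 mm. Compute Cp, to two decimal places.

0.81

Cp = (USL − LSL) / (6σ̂) = (19.358 − 18.261) / (6 × 0.226) = 1.0970 / 1.3560 = 0.8090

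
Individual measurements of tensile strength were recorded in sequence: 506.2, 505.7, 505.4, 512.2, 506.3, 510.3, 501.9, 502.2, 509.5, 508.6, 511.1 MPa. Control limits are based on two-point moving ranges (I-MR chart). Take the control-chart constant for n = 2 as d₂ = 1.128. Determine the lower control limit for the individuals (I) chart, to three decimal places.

X̄ = (506.2 + 505.7 + 505.4 + 512.2 + 506.3 + 510.3 + 501.9 + 502.2 + 509.5 + 508.6 + 511.1) / 11 = 507.2182
Moving ranges: 0.5, 0.3, 6.8, 5.9, 4.0, 8.4, 0.3, 7.3, 0.9, 2.5; M̄R̄ = 36.9000 / 10 = 3.6900
LCL = X̄ − 3·M̄R̄/d₂ = 507.2182 − 3 × 3.6900 / 1.128 = 497.4044

497.404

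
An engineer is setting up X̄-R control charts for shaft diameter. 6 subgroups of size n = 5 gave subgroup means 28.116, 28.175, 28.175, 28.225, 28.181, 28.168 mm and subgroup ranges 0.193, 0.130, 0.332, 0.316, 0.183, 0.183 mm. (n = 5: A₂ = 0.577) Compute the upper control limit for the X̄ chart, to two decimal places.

X̄̄ = (28.116 + 28.175 + 28.175 + 28.225 + 28.181 + 28.168) / 6 = 169.0400 / 6 = 28.1733
R̄ = (0.193 + 0.130 + 0.332 + 0.316 + 0.183 + 0.183) / 6 = 1.3370 / 6 = 0.2228
UCL = X̄̄ + A₂·R̄ = 28.1733 + 0.577 × 0.2228 = 28.3019

28.30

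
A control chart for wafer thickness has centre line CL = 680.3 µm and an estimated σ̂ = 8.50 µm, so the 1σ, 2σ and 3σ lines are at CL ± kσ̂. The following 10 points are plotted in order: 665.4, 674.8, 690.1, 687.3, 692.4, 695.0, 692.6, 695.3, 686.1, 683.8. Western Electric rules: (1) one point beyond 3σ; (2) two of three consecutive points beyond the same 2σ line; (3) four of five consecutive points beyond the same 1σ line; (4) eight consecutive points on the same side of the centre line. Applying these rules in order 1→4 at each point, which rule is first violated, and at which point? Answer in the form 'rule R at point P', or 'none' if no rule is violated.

Zone of each point (C = within 1σ̂, B = 1σ̂–2σ̂, A = 2σ̂–3σ̂, * = beyond 3σ̂; sign = side of CL): 1:-B, 2:-C, 3:+B, 4:+C, 5:+B, 6:+B, 7:+B, 8:+B, 9:+C, 10:+C
Rule 3 (four of five consecutive points beyond the same 1σ limit) is satisfied at point 7.

rule 3 at point 7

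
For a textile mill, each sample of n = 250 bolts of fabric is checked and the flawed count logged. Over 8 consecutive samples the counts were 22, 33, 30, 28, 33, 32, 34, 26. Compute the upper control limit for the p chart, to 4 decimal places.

0.1804

p̄ = Σdᵢ / (k·n) = 238 / (8 × 250) = 0.11900
UCL = p̄ + 3·√(p̄(1−p̄)/n) = 0.11900 + 3 × √(0.11900×0.88100/250) = 0.11900 + 3 × 0.02048 = 0.18043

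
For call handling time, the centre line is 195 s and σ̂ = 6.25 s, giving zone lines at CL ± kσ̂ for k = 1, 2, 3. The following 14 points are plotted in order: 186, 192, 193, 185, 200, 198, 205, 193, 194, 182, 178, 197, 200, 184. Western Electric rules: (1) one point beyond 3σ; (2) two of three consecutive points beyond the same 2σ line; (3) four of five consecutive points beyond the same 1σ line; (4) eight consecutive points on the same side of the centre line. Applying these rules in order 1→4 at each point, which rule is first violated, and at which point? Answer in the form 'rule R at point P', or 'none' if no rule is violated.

rule 2 at point 11

Zone of each point (C = within 1σ̂, B = 1σ̂–2σ̂, A = 2σ̂–3σ̂, * = beyond 3σ̂; sign = side of CL): 1:-B, 2:-C, 3:-C, 4:-B, 5:+C, 6:+C, 7:+B, 8:-C, 9:-C, 10:-A, 11:-A, 12:+C, 13:+C, 14:-B
Rule 2 (two of three consecutive points beyond the same 2σ limit) is satisfied at point 11.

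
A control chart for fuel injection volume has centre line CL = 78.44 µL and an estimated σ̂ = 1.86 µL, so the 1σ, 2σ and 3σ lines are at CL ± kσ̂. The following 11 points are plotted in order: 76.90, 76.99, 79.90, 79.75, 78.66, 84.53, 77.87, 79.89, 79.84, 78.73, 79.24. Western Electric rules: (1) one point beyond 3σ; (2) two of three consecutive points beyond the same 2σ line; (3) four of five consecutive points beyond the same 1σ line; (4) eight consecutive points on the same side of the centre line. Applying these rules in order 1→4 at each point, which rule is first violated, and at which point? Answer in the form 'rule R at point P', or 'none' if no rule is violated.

rule 1 at point 6

Zone of each point (C = within 1σ̂, B = 1σ̂–2σ̂, A = 2σ̂–3σ̂, * = beyond 3σ̂; sign = side of CL): 1:-C, 2:-C, 3:+C, 4:+C, 5:+C, 6:+*, 7:-C, 8:+C, 9:+C, 10:+C, 11:+C
Rule 1 (one point beyond the 3σ limits) is satisfied at point 6.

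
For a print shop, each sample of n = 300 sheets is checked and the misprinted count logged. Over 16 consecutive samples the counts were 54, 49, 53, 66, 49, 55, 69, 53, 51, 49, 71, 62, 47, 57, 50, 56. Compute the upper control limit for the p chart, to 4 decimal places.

p̄ = Σdᵢ / (k·n) = 891 / (16 × 300) = 0.18563
UCL = p̄ + 3·√(p̄(1−p̄)/n) = 0.18563 + 3 × √(0.18563×0.81437/300) = 0.18563 + 3 × 0.02245 = 0.25297

0.2530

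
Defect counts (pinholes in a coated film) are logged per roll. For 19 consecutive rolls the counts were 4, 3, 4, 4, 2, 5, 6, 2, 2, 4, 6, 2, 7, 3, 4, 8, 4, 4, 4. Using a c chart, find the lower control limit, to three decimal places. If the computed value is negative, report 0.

0.000

c̄ = (4 + 3 + 4 + 4 + 2 + 5 + 6 + 2 + 2 + 4 + 6 + 2 + 7 + 3 + 4 + 8 + 4 + 4 + 4) / 19 = 78 / 19 = 4.1053
LCL = c̄ − 3√c̄ = 4.1053 − 3 × 2.0261 = -1.9732 → 0 (cannot be negative)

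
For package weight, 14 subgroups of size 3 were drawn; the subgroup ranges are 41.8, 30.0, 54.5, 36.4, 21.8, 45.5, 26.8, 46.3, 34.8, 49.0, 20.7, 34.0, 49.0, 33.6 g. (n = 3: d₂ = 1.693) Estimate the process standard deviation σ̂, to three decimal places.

22.116

R̄ = (41.8 + 30.0 + 54.5 + 36.4 + 21.8 + 45.5 + 26.8 + 46.3 + 34.8 + 49.0 + 20.7 + 34.0 + 49.0 + 33.6) / 14 = 37.4429
σ̂ = R̄ / d₂ = 37.4429 / 1.693 = 22.1163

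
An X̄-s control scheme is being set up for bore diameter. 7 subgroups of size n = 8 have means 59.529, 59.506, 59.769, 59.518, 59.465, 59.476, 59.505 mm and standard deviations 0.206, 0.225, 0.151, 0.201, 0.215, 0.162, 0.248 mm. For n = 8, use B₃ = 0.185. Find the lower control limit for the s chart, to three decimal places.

0.037

s̄ = (0.206 + 0.225 + 0.151 + 0.201 + 0.215 + 0.162 + 0.248) / 7 = 0.2011
LCL_s = B₃·s̄ = 0.185 × 0.2011 = 0.0372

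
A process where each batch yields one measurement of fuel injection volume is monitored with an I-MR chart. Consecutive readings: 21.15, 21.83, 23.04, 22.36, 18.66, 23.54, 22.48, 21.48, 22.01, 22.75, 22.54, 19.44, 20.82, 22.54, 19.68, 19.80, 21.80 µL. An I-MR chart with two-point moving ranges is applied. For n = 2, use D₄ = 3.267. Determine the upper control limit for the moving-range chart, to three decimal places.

Moving ranges: 0.68, 1.21, 0.68, 3.70, 4.88, 1.06, 1.00, 0.53, 0.74, 0.21, 3.10, 1.38, 1.72, 2.86, 0.12, 2.00; M̄R̄ = 25.8700 / 16 = 1.6169
UCL_MR = D₄·M̄R̄ = 3.267 × 1.6169 = 5.2823

5.282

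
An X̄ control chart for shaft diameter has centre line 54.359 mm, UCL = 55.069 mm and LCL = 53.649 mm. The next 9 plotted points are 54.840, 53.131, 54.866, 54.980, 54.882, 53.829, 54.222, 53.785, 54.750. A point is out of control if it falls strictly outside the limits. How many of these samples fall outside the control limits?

1

Compare each point to [53.649, 55.069]: sample 2 = 53.131 < LCL.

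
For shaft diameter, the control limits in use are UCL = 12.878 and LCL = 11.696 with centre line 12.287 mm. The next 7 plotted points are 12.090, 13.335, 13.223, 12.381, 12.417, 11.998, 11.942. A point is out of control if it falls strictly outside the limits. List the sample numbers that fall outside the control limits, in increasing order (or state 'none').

Compare each point to [11.696, 12.878]: sample 2 = 13.335 > UCL; sample 3 = 13.223 > UCL.

2, 3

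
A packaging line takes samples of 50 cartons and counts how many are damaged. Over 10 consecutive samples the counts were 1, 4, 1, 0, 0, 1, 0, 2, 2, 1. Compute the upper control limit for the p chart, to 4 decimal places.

0.0889

p̄ = Σdᵢ / (k·n) = 12 / (10 × 50) = 0.02400
UCL = p̄ + 3·√(p̄(1−p̄)/n) = 0.02400 + 3 × √(0.02400×0.97600/50) = 0.02400 + 3 × 0.02164 = 0.08893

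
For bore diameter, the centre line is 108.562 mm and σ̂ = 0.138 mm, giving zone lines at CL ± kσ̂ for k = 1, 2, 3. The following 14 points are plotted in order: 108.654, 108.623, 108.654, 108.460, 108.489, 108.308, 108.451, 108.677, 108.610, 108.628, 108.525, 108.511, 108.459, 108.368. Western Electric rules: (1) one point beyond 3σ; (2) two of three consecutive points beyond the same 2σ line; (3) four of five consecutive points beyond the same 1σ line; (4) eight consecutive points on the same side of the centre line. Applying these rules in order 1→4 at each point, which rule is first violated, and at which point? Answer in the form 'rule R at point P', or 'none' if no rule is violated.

none

Zone of each point (C = within 1σ̂, B = 1σ̂–2σ̂, A = 2σ̂–3σ̂, * = beyond 3σ̂; sign = side of CL): 1:+C, 2:+C, 3:+C, 4:-C, 5:-C, 6:-B, 7:-C, 8:+C, 9:+C, 10:+C, 11:-C, 12:-C, 13:-C, 14:-B
No rule fires across all 14 points.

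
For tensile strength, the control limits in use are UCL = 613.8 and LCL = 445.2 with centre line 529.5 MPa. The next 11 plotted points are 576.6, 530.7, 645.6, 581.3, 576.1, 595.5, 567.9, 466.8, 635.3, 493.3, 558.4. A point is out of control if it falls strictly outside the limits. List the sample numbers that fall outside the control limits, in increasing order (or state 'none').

Compare each point to [445.2, 613.8]: sample 3 = 645.6 > UCL; sample 9 = 635.3 > UCL.

3, 9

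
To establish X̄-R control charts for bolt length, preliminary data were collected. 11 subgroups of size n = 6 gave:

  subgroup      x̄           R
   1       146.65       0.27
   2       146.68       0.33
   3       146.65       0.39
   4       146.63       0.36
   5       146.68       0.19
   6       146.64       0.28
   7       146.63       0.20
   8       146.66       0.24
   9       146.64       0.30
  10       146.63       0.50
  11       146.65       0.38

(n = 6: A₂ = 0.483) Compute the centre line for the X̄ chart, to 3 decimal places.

146.649

X̄̄ = (146.65 + 146.68 + 146.65 + 146.63 + 146.68 + 146.64 + 146.63 + 146.66 + 146.64 + 146.63 + 146.65) / 11 = 1613.1400 / 11 = 146.6491
CL = X̄̄ = 146.6491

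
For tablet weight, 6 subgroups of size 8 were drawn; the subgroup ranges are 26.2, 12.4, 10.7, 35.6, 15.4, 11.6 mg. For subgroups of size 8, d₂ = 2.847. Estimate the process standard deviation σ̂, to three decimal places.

R̄ = (26.2 + 12.4 + 10.7 + 35.6 + 15.4 + 11.6) / 6 = 18.6500
σ̂ = R̄ / d₂ = 18.6500 / 2.847 = 6.5508

6.551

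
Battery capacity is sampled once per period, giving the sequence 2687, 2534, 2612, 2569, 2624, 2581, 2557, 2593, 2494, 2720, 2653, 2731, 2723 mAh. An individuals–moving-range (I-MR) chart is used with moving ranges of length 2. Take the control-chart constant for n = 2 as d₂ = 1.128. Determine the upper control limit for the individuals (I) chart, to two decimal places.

2823.07

X̄ = (2687 + 2534 + 2612 + 2569 + 2624 + 2581 + 2557 + 2593 + 2494 + 2720 + 2653 + 2731 + 2723) / 13 = 2621.3846
Moving ranges: 153, 78, 43, 55, 43, 24, 36, 99, 226, 67, 78, 8; M̄R̄ = 910.0000 / 12 = 75.8333
UCL = X̄ + 3·M̄R̄/d₂ = 2621.3846 + 3 × 75.8333 / 1.128 = 2823.0690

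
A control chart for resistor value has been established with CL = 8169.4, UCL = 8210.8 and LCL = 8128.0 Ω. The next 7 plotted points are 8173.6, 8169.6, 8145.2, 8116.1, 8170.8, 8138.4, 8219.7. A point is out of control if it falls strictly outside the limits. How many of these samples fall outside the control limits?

2

Compare each point to [8128.0, 8210.8]: sample 4 = 8116.1 < LCL; sample 7 = 8219.7 > UCL.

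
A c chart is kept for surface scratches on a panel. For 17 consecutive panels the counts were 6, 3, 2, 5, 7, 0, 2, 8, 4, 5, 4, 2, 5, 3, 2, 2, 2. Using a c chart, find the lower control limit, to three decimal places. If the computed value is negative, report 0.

c̄ = (6 + 3 + 2 + 5 + 7 + 0 + 2 + 8 + 4 + 5 + 4 + 2 + 5 + 3 + 2 + 2 + 2) / 17 = 62 / 17 = 3.6471
LCL = c̄ − 3√c̄ = 3.6471 − 3 × 1.9097 = -2.0821 → 0 (cannot be negative)

0.000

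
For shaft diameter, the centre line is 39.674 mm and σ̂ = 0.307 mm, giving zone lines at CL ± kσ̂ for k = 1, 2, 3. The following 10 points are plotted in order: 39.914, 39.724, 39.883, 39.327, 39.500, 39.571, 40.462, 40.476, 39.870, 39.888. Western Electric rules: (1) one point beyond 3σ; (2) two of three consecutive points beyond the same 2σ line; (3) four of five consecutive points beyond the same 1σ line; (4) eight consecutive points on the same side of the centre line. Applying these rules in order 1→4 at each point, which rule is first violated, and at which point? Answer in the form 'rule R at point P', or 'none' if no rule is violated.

rule 2 at point 8

Zone of each point (C = within 1σ̂, B = 1σ̂–2σ̂, A = 2σ̂–3σ̂, * = beyond 3σ̂; sign = side of CL): 1:+C, 2:+C, 3:+C, 4:-B, 5:-C, 6:-C, 7:+A, 8:+A, 9:+C, 10:+C
Rule 2 (two of three consecutive points beyond the same 2σ limit) is satisfied at point 8.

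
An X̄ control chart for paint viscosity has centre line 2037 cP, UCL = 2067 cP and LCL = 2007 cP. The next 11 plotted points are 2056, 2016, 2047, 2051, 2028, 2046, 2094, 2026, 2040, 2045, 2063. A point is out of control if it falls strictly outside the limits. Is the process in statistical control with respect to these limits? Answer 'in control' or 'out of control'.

Compare each point to [2007, 2067]: sample 7 = 2094 > UCL.

out of control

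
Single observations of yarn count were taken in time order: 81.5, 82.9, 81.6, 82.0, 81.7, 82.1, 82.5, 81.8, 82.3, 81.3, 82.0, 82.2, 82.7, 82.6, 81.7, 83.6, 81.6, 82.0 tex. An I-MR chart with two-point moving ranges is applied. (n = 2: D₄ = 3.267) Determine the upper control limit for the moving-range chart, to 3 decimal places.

Moving ranges: 1.4, 1.3, 0.4, 0.3, 0.4, 0.4, 0.7, 0.5, 1.0, 0.7, 0.2, 0.5, 0.1, 0.9, 1.9, 2.0, 0.4; M̄R̄ = 13.1000 / 17 = 0.7706
UCL_MR = D₄·M̄R̄ = 3.267 × 0.7706 = 2.5175

2.518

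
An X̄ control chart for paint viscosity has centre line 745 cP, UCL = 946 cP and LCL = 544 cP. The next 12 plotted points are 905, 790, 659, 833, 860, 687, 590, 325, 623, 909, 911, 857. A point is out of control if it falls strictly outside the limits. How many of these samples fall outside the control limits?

1

Compare each point to [544, 946]: sample 8 = 325 < LCL.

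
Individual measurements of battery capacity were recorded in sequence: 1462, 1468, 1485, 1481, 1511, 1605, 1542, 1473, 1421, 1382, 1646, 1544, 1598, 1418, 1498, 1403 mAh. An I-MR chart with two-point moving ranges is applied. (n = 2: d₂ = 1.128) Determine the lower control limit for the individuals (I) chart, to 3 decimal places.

1292.339

X̄ = (1462 + 1468 + 1485 + 1481 + 1511 + 1605 + 1542 + 1473 + 1421 + 1382 + 1646 + 1544 + 1598 + 1418 + 1498 + 1403) / 16 = 1496.0625
Moving ranges: 6, 17, 4, 30, 94, 63, 69, 52, 39, 264, 102, 54, 180, 80, 95; M̄R̄ = 1149.0000 / 15 = 76.6000
LCL = X̄ − 3·M̄R̄/d₂ = 1496.0625 − 3 × 76.6000 / 1.128 = 1292.3391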